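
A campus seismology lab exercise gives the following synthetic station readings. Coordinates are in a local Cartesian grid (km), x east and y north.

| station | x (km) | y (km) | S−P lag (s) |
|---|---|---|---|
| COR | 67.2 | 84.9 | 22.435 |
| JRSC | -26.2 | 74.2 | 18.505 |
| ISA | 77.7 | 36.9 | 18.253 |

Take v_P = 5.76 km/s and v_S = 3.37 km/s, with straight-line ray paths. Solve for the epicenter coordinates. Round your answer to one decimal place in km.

(-18.5, -75.9)

Distance from S−P lag: d = Δt · v_P v_S / (v_P − v_S) = Δt · (5.76·3.37)/(5.76−3.37) ≈ 8.1218·Δt.
So d_COR = 182.21, d_JRSC = 150.29, d_ISA = 148.25 km.
Circle about each station: (x − 67.2)² + (y − 84.9)² = 182.21²; (x + 26.2)² + (y − 74.2)² = 150.29²; (x − 77.7)² + (y − 36.9)² = 148.25².
Subtracting pairs of circle equations eliminates x²+y² and gives linear equations (the radical axes):
-186.8 x − 21.4 y = 5081.63
21.0 x − 96.0 y = 6897.47
Solving the 2×2 system: x ≈ -18.5, y ≈ -75.9 km.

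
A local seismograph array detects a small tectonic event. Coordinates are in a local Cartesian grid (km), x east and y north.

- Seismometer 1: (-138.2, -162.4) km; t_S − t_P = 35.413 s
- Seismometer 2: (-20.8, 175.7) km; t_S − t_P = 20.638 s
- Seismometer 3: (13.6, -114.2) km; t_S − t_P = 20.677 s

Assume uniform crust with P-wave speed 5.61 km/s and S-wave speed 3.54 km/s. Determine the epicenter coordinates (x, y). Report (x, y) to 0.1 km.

Distance from S−P lag: d = Δt · v_P v_S / (v_P − v_S) = Δt · (5.61·3.54)/(5.61−3.54) ≈ 9.5939·Δt.
So d_Seismometer 1 = 339.75, d_Seismometer 2 = 198.00, d_Seismometer 3 = 198.37 km.
Circle about each station: (x + 138.2)² + (y + 162.4)² = 339.75²; (x + 20.8)² + (y − 175.7)² = 198.00²; (x − 13.6)² + (y + 114.2)² = 198.37².
Subtracting the Seismometer 1 equation from the Seismometer 2 and Seismometer 3 equations removes the quadratic terms:
234.8 x + 676.2 y = 62056.19
303.6 x + 96.4 y = 43833.01
Solving the 2×2 system: x ≈ 129.5, y ≈ 46.8 km.
Check against Seismometer 1 (with the unrounded x, y): √((x + 138.2)²+(y + 162.4)²) = 339.76 ≈ 339.75 km. ✓

x ≈ 129.5 km, y ≈ 46.8 km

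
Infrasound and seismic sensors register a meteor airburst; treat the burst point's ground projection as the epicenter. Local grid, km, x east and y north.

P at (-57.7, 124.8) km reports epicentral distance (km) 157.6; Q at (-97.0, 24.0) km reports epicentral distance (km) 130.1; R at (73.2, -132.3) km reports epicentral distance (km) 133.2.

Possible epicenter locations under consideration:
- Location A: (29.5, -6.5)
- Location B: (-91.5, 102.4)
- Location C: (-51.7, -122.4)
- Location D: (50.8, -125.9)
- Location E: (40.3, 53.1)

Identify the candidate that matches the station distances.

Location A

For each candidate, compare |candidate − station| to the reported distance:
Location A: residuals P 0.0, Q 0.0, R 0.0 → max 0.0 km
Location B: residuals P 117.1, Q 51.5, R 153.5 → max 153.5 km
Location C: residuals P 89.7, Q 23.1, R 7.9 → max 89.7 km
Location D: residuals P 115.6, Q 80.4, R 109.9 → max 115.6 km
Location E: residuals P 36.2, Q 10.2, R 55.1 → max 55.1 km
Only Location A has all residuals ≈ 0.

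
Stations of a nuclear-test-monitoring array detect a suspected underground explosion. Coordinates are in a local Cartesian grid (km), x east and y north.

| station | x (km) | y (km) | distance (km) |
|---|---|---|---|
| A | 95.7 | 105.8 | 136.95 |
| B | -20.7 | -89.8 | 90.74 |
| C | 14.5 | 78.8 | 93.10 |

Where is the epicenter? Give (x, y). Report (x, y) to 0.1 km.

Circle about each station: (x − 95.7)² + (y − 105.8)² = 136.95²; (x + 20.7)² + (y + 89.8)² = 90.74²; (x − 14.5)² + (y − 78.8)² = 93.10².
Subtracting pairs of circle equations eliminates x²+y² and gives linear equations (the radical axes):
-232.8 x − 391.2 y = -1338.05
-162.4 x − 54.0 y = -3844.75
Solving the 2×2 system: x ≈ 28.1, y ≈ -13.3 km.

(28.1, -13.3)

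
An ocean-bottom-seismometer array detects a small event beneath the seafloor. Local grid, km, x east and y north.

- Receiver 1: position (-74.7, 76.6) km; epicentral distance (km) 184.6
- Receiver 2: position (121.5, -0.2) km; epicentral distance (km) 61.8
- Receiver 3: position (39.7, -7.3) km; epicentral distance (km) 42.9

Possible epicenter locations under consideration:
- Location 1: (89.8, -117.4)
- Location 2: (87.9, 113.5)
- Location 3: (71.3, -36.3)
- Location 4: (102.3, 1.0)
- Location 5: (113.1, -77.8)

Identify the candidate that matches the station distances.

For each candidate, compare |candidate − station| to the reported distance:
Location 1: residuals Receiver 1 69.8, Receiver 2 59.6, Receiver 3 78.1 → max 78.1 km
Location 2: residuals Receiver 1 17.9, Receiver 2 56.8, Receiver 3 87.2 → max 87.2 km
Location 3: residuals Receiver 1 0.0, Receiver 2 0.0, Receiver 3 0.0 → max 0.0 km
Location 4: residuals Receiver 1 7.9, Receiver 2 42.6, Receiver 3 20.2 → max 42.6 km
Location 5: residuals Receiver 1 58.5, Receiver 2 16.3, Receiver 3 58.9 → max 58.9 km
Only Location 3 has all residuals ≈ 0.

Location 3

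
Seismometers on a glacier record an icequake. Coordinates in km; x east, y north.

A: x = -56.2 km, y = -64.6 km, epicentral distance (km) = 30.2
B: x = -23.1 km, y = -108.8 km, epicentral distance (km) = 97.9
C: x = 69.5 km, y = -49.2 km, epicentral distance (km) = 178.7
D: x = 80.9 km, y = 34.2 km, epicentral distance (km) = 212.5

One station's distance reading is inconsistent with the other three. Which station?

A

Solve using three stations at a time. Using B, C, D (subtract circle equations pairwise → linear system) gives (x, y) ≈ (-108.6, -61.6).
Distances from that point to each station vs reported:
  A: calculated 52.5 vs reported 30.2 → residual 22.3 km
  B: calculated 97.7 vs reported 97.9 → residual 0.2 km
  C: calculated 178.6 vs reported 178.7 → residual 0.1 km
  D: calculated 212.4 vs reported 212.5 → residual 0.1 km
B, C, D are mutually consistent (residuals ≈ 0); A is off by 22.3 km.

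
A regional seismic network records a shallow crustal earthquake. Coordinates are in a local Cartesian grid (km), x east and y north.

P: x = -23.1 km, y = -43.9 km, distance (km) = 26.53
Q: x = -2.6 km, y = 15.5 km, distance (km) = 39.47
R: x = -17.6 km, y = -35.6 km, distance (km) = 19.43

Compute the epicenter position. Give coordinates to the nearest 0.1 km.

-24.4 km east, -17.4 km north

Circle about each station: (x + 23.1)² + (y + 43.9)² = 26.53²; (x + 2.6)² + (y − 15.5)² = 39.47²; (x + 17.6)² + (y + 35.6)² = 19.43².
Subtracting the P equation from the Q and R equations removes the quadratic terms:
41.0 x + 118.8 y = -3067.85
11.0 x + 16.6 y = -557.38
Solving the 2×2 system: x ≈ -24.4, y ≈ -17.4 km.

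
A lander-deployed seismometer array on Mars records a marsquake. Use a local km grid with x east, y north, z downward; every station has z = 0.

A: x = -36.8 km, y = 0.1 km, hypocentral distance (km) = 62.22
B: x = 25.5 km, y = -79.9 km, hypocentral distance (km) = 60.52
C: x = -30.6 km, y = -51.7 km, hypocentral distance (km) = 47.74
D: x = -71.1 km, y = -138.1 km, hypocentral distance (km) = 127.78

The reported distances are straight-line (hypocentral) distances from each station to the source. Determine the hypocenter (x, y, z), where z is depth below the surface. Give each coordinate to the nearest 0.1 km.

Each station gives a sphere (x−x_i)² + (y−y_i)² + z² = d_i² (stations at z=0).
Subtracting the A sphere from B and C: z² cancels, leaving linear equations in x and y:
124.6 x − 160.0 y = 5888.67
12.4 x − 103.6 y = 3847.22
Solving: x ≈ -0.502, y ≈ -37.195 km (keep extra digits for the depth step; rounded: -0.5, -37.2).
Then from the A sphere: z² = 62.22² − (x + 36.8)² − (y − 0.1)² with x = -0.502, y = -37.195, so z ≈ 34.101 ≈ 34.1 km.
Check against D (with the unrounded solution): distance 127.78 ≈ 127.78 km. ✓

(-0.5, -37.2, 34.1)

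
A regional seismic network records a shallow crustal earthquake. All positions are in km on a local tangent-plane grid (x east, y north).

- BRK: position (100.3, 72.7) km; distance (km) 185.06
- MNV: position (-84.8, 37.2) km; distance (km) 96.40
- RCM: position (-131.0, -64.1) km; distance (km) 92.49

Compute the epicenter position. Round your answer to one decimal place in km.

Circle about each station: (x − 100.3)² + (y − 72.7)² = 185.06²; (x + 84.8)² + (y − 37.2)² = 96.40²; (x + 131.0)² + (y + 64.1)² = 92.49².
Subtracting pairs of circle equations eliminates x²+y² and gives linear equations (the radical axes):
-370.2 x − 71.0 y = 18183.74
-462.6 x − 273.6 y = 31617.23
Solving the 2×2 system: x ≈ -39.9, y ≈ -48.1 km.

-39.9 km east, -48.1 km north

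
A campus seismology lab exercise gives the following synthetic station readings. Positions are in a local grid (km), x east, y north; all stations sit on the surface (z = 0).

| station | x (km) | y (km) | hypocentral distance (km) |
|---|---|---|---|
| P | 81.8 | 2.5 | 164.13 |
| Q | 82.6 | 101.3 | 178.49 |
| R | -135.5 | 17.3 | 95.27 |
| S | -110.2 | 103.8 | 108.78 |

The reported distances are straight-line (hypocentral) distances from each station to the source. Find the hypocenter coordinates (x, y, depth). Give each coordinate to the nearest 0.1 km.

Each station gives a sphere (x−x_i)² + (y−y_i)² + z² = d_i² (stations at z=0).
Subtracting the P sphere from Q and R: z² cancels, leaving linear equations in x and y:
1.6 x + 197.6 y = 5466.94
-434.6 x + 29.6 y = 29824.33
Solving: x ≈ -66.704, y ≈ 28.207 km (keep extra digits for the depth step; rounded: -66.7, 28.2).
Then from the P sphere: z² = 164.13² − (x − 81.8)² − (y − 2.5)² with x = -66.704, y = 28.207, so z ≈ 64.995 ≈ 65.0 km.
Check against S (with the unrounded solution): distance 108.77 ≈ 108.78 km. ✓

x ≈ -66.7 km, y ≈ 28.2 km, depth ≈ 65.0 km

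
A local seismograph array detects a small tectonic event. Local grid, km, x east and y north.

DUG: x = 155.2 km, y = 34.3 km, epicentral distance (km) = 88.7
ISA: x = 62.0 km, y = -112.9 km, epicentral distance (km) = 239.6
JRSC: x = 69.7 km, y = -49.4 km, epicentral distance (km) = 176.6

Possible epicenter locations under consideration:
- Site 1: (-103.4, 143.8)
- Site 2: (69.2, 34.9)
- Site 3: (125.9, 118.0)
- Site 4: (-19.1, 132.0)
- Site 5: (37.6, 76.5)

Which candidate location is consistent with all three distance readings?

For each candidate, compare |candidate − station| to the reported distance:
Site 1: residuals DUG 192.1, ISA 65.8, JRSC 82.8 → max 192.1 km
Site 2: residuals DUG 2.7, ISA 91.6, JRSC 92.3 → max 92.3 km
Site 3: residuals DUG 0.0, ISA 0.0, JRSC 0.0 → max 0.0 km
Site 4: residuals DUG 111.1, ISA 18.4, JRSC 25.4 → max 111.1 km
Site 5: residuals DUG 36.2, ISA 48.6, JRSC 46.7 → max 48.6 km
Only Site 3 has all residuals ≈ 0.

Site 3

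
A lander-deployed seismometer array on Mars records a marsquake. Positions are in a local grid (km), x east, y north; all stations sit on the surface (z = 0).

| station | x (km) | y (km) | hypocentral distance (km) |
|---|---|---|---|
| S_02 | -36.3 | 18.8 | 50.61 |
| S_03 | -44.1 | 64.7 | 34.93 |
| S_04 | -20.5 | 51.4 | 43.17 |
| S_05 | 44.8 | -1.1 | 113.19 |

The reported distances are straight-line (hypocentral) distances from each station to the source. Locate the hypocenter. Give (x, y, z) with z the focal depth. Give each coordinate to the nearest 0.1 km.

Each station gives a sphere (x−x_i)² + (y−y_i)² + z² = d_i² (stations at z=0).
Subtracting the S_02 sphere from S_03 and S_04: z² cancels, leaving linear equations in x and y:
-15.6 x + 91.8 y = 5801.04
31.6 x + 65.2 y = 2088.80
Solving: x ≈ -47.595, y ≈ 55.104 km (keep extra digits for the depth step; rounded: -47.6, 55.1).
Then from the S_02 sphere: z² = 50.61² − (x + 36.3)² − (y − 18.8)² with x = -47.595, y = 55.104, so z ≈ 33.404 ≈ 33.4 km.
Check against S_05 (with the unrounded solution): distance 113.19 ≈ 113.19 km. ✓

x ≈ -47.6 km, y ≈ 55.1 km, depth ≈ 33.4 km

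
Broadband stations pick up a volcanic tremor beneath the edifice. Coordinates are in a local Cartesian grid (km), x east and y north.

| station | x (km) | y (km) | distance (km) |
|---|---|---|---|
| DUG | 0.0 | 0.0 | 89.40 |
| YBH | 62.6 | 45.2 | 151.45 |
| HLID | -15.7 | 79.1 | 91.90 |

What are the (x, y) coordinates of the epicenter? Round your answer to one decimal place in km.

Circle about each station: x² + y² = 89.40²; (x − 62.6)² + (y − 45.2)² = 151.45²; (x + 15.7)² + (y − 79.1)² = 91.90².
Subtracting the DUG equation from the YBH and HLID equations removes the quadratic terms:
125.2 x + 90.4 y = -8982.94
-31.4 x + 158.2 y = 6050.05
Solving the 2×2 system: x ≈ -86.9, y ≈ 21.0 km.
Check against DUG (with the unrounded x, y): √(x²+y²) = 89.41 ≈ 89.40 km. ✓

x ≈ -86.9 km, y ≈ 21.0 km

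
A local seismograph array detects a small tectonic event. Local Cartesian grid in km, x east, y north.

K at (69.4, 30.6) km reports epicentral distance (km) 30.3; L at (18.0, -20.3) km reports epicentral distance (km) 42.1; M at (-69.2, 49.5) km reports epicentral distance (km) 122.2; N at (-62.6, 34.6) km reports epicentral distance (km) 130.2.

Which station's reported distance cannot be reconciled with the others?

N

Solve using three stations at a time. Using K, L, M (subtract circle equations pairwise → linear system) gives (x, y) ≈ (46.6, 10.6).
Distances from that point to each station vs reported:
  K: calculated 30.3 vs reported 30.3 → residual 0.0 km
  L: calculated 42.1 vs reported 42.1 → residual 0.0 km
  M: calculated 122.2 vs reported 122.2 → residual 0.0 km
  N: calculated 111.8 vs reported 130.2 → residual 18.4 km
K, L, M are mutually consistent (residuals ≈ 0); N is off by 18.4 km.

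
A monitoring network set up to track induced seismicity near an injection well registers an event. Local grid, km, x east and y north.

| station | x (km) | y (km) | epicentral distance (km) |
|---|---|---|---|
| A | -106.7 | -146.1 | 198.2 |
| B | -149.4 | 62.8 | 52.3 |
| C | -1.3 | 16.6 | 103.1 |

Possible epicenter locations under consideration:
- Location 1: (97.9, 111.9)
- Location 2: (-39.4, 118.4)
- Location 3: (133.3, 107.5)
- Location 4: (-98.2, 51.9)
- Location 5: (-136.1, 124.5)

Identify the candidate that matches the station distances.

Location 4

For each candidate, compare |candidate − station| to the reported distance:
Location 1: residuals A 131.1, B 199.8, C 34.5 → max 199.8 km
Location 2: residuals A 74.7, B 71.0, C 5.6 → max 74.7 km
Location 3: residuals A 151.0, B 233.9, C 59.3 → max 233.9 km
Location 4: residuals A 0.0, B 0.0, C 0.0 → max 0.0 km
Location 5: residuals A 74.0, B 10.8, C 69.6 → max 74.0 km
Only Location 4 has all residuals ≈ 0.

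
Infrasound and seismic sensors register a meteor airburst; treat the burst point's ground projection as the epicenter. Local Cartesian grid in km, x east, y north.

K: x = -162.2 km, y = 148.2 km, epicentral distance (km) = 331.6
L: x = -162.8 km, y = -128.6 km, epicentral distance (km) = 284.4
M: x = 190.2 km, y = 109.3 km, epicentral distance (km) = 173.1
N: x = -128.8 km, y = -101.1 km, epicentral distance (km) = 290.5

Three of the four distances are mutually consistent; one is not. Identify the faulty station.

N

Solve using three stations at a time. Using K, L, M (subtract circle equations pairwise → linear system) gives (x, y) ≈ (108.5, -43.3).
Distances from that point to each station vs reported:
  K: calculated 331.6 vs reported 331.6 → residual 0.0 km
  L: calculated 284.4 vs reported 284.4 → residual 0.0 km
  M: calculated 173.1 vs reported 173.1 → residual 0.0 km
  N: calculated 244.2 vs reported 290.5 → residual 46.3 km
K, L, M are mutually consistent (residuals ≈ 0); N is off by 46.3 km.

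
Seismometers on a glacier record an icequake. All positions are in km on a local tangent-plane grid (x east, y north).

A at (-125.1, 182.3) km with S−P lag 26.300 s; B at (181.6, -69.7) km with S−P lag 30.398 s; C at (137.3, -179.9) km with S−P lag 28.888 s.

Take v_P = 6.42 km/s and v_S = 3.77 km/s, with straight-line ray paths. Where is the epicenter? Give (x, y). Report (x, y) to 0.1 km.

Distance from S−P lag: d = Δt · v_P v_S / (v_P − v_S) = Δt · (6.42·3.77)/(6.42−3.77) ≈ 9.1334·Δt.
So d_A = 240.21, d_B = 277.64, d_C = 263.84 km.
Circle about each station: (x + 125.1)² + (y − 182.3)² = 240.21²; (x − 181.6)² + (y + 69.7)² = 277.64²; (x − 137.3)² + (y + 179.9)² = 263.84².
Subtracting the A equation from the B and C equations removes the quadratic terms:
613.4 x − 504.0 y = -30429.78
524.8 x − 724.4 y = -9578.70
Solving the 2×2 system: x ≈ -95.7, y ≈ -56.1 km.
Check against A (with the unrounded x, y): √((x + 125.1)²+(y − 182.3)²) = 240.23 ≈ 240.21 km. ✓

x ≈ -95.7 km, y ≈ -56.1 km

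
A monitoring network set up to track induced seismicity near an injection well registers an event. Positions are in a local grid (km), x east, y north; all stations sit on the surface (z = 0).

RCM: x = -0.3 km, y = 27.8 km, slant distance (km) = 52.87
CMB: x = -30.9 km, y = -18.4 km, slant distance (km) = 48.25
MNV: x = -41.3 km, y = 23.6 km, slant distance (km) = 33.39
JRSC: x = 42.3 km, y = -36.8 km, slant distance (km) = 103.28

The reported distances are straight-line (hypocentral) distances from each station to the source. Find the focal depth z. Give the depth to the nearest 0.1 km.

Each station gives a sphere (x−x_i)² + (y−y_i)² + z² = d_i² (stations at z=0).
Subtracting the RCM sphere from CMB and MNV: z² cancels, leaving linear equations in x and y:
-61.2 x − 92.4 y = 987.61
-82.0 x − 8.4 y = 3170.06
Solving: x ≈ -40.299, y ≈ 16.003 km (keep extra digits for the depth step; rounded: -40.3, 16.0).
Then from the RCM sphere: z² = 52.87² − (x + 0.3)² − (y − 27.8)² with x = -40.299, y = 16.003, so z ≈ 32.498 ≈ 32.5 km.

depth ≈ 32.5 km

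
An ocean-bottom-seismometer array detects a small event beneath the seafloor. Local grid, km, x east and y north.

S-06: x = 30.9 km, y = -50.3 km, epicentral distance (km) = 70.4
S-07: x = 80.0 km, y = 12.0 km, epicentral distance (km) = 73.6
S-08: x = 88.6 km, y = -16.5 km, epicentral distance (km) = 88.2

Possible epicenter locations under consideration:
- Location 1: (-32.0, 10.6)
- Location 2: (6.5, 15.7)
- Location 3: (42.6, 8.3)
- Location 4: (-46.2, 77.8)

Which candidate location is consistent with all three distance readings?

For each candidate, compare |candidate − station| to the reported distance:
Location 1: residuals S-06 17.2, S-07 38.4, S-08 35.4 → max 38.4 km
Location 2: residuals S-06 0.0, S-07 0.0, S-08 0.0 → max 0.0 km
Location 3: residuals S-06 10.6, S-07 36.0, S-08 35.9 → max 36.0 km
Location 4: residuals S-06 79.1, S-07 68.7, S-08 76.3 → max 79.1 km
Only Location 2 has all residuals ≈ 0.

Location 2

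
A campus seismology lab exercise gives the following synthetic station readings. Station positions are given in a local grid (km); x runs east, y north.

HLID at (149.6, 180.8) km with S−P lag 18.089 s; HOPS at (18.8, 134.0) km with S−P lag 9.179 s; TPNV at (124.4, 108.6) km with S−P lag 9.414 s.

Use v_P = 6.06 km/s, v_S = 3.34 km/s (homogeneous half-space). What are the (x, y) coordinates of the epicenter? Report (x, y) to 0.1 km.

Distance from S−P lag: d = Δt · v_P v_S / (v_P − v_S) = Δt · (6.06·3.34)/(6.06−3.34) ≈ 7.4413·Δt.
So d_HLID = 134.61, d_HOPS = 68.30, d_TPNV = 70.05 km.
Circle about each station: (x − 149.6)² + (y − 180.8)² = 134.61²; (x − 18.8)² + (y − 134.0)² = 68.30²; (x − 124.4)² + (y − 108.6)² = 70.05².
Subtracting the HLID equation from the HOPS and TPNV equations removes the quadratic terms:
-261.6 x − 93.6 y = -23304.40
-50.4 x − 144.4 y = -14586.63
Solving the 2×2 system: x ≈ 60.5, y ≈ 79.9 km.
Check against HLID (with the unrounded x, y): √((x − 149.6)²+(y − 180.8)²) = 134.61 ≈ 134.61 km. ✓

x ≈ 60.5 km, y ≈ 79.9 km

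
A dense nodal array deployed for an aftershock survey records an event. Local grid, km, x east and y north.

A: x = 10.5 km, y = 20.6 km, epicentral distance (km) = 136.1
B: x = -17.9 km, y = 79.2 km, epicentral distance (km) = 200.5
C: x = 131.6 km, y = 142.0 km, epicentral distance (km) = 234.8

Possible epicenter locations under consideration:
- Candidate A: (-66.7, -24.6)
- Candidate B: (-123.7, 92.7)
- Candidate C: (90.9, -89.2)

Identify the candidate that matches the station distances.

For each candidate, compare |candidate − station| to the reported distance:
Candidate A: residuals A 46.6, B 85.8, C 24.2 → max 85.8 km
Candidate B: residuals A 16.2, B 93.8, C 25.2 → max 93.8 km
Candidate C: residuals A 0.0, B 0.0, C 0.0 → max 0.0 km
Only Candidate C has all residuals ≈ 0.

Candidate C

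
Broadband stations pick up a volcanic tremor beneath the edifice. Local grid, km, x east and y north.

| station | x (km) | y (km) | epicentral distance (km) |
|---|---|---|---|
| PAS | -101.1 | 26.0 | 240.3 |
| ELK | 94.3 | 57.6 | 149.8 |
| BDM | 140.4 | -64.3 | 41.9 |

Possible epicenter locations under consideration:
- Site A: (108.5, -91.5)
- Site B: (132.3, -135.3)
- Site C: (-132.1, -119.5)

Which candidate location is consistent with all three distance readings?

For each candidate, compare |candidate − station| to the reported distance:
Site A: residuals PAS 0.0, ELK 0.0, BDM 0.0 → max 0.0 km
Site B: residuals PAS 43.4, ELK 46.8, BDM 29.6 → max 46.8 km
Site C: residuals PAS 91.5, ELK 137.6, BDM 236.1 → max 236.1 km
Only Site A has all residuals ≈ 0.

Site A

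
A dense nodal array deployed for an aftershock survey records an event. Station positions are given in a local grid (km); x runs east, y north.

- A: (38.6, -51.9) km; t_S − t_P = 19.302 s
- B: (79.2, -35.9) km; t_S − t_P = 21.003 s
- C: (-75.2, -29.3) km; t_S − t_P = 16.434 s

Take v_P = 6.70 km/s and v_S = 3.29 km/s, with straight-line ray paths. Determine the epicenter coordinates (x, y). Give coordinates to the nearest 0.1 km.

-17.2 km east, 59.7 km north

Distance from S−P lag: d = Δt · v_P v_S / (v_P − v_S) = Δt · (6.70·3.29)/(6.70−3.29) ≈ 6.4642·Δt.
So d_A = 124.77, d_B = 135.77, d_C = 106.23 km.
Circle about each station: (x − 38.6)² + (y + 51.9)² = 124.77²; (x − 79.2)² + (y + 35.9)² = 135.77²; (x + 75.2)² + (y + 29.3)² = 106.23².
Subtracting the A equation from the B and C equations removes the quadratic terms:
81.2 x + 32.0 y = 511.94
-227.6 x + 45.2 y = 6612.70
Solving the 2×2 system: x ≈ -17.2, y ≈ 59.7 km.
Check against A (with the unrounded x, y): √((x − 38.6)²+(y + 51.9)²) = 124.74 ≈ 124.77 km. ✓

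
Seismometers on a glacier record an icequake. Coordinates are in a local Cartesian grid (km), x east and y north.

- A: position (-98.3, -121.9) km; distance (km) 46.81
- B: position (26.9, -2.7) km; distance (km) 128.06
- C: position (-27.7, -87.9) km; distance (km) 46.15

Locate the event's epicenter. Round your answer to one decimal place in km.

-73.5 km east, -82.2 km north

Circle about each station: (x + 98.3)² + (y + 121.9)² = 46.81²; (x − 26.9)² + (y + 2.7)² = 128.06²; (x + 27.7)² + (y + 87.9)² = 46.15².
Subtracting the A equation from the B and C equations removes the quadratic terms:
250.4 x + 238.4 y = -37999.79
141.2 x + 68.0 y = -15967.45
Solving the 2×2 system: x ≈ -73.5, y ≈ -82.2 km.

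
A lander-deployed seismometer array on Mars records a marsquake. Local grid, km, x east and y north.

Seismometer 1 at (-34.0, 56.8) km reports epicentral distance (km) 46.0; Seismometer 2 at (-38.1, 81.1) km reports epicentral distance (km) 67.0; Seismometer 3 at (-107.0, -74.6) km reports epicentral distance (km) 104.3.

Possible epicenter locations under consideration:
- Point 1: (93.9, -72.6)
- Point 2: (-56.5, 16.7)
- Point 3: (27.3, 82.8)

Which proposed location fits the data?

For each candidate, compare |candidate − station| to the reported distance:
Point 1: residuals Seismometer 1 135.9, Seismometer 2 135.6, Seismometer 3 96.6 → max 135.9 km
Point 2: residuals Seismometer 1 0.0, Seismometer 2 0.0, Seismometer 3 0.0 → max 0.0 km
Point 3: residuals Seismometer 1 20.6, Seismometer 2 1.6, Seismometer 3 102.6 → max 102.6 km
Only Point 2 has all residuals ≈ 0.

Point 2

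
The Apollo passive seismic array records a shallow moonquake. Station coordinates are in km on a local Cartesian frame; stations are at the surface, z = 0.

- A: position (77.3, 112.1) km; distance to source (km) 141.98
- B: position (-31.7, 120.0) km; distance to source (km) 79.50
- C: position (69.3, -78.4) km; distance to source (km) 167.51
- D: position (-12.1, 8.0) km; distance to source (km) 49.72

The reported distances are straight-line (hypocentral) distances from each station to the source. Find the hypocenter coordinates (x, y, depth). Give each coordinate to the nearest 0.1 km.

(-46.0, 42.6, 11.2)

Each station gives a sphere (x−x_i)² + (y−y_i)² + z² = d_i² (stations at z=0).
Subtracting the A sphere from B and C: z² cancels, leaving linear equations in x and y:
-218.0 x + 15.8 y = 10701.26
-16.0 x − 381.0 y = -15493.93
Solving: x ≈ -46.001, y ≈ 42.598 km (keep extra digits for the depth step; rounded: -46.0, 42.6).
Then from the A sphere: z² = 141.98² − (x − 77.3)² − (y − 112.1)² with x = -46.001, y = 42.598, so z ≈ 11.165 ≈ 11.2 km.
Check against D (with the unrounded solution): distance 49.71 ≈ 49.72 km. ✓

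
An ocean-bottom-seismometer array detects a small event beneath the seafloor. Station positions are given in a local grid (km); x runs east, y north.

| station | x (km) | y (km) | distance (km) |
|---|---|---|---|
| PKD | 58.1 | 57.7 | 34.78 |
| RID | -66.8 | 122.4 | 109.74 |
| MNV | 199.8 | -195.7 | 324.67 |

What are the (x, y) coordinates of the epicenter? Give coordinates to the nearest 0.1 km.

Circle about each station: (x − 58.1)² + (y − 57.7)² = 34.78²; (x + 66.8)² + (y − 122.4)² = 109.74²; (x − 199.8)² + (y + 195.7)² = 324.67².
Subtracting the PKD equation from the RID and MNV equations removes the quadratic terms:
-249.8 x + 129.4 y = 1905.88
283.4 x − 506.8 y = -32687.33
Solving the 2×2 system: x ≈ 36.3, y ≈ 84.8 km.
Check against PKD (with the unrounded x, y): √((x − 58.1)²+(y − 57.7)²) = 34.78 ≈ 34.78 km. ✓

(36.3, 84.8)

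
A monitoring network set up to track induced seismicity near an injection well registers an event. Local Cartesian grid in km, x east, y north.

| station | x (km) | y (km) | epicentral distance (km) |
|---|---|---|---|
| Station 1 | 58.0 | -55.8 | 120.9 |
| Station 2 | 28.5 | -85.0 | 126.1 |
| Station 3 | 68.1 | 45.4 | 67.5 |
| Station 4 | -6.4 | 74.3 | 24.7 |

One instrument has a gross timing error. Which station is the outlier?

Station 2

Solve using three stations at a time. Using Station 1, Station 3, Station 4 (subtract circle equations pairwise → linear system) gives (x, y) ≈ (0.8, 50.7).
Distances from that point to each station vs reported:
  Station 1: calculated 120.9 vs reported 120.9 → residual 0.0 km
  Station 2: calculated 138.5 vs reported 126.1 → residual 12.4 km
  Station 3: calculated 67.5 vs reported 67.5 → residual 0.0 km
  Station 4: calculated 24.7 vs reported 24.7 → residual 0.0 km
Station 1, Station 3, Station 4 are mutually consistent (residuals ≈ 0); Station 2 is off by 12.4 km.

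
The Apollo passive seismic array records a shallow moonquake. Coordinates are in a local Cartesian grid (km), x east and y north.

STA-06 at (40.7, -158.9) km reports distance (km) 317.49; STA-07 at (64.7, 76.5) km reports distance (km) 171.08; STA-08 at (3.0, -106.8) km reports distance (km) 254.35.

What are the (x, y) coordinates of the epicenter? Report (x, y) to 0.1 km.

Circle about each station: (x − 40.7)² + (y + 158.9)² = 317.49²; (x − 64.7)² + (y − 76.5)² = 171.08²; (x − 3.0)² + (y + 106.8)² = 254.35².
Subtracting the STA-06 equation from the STA-07 and STA-08 equations removes the quadratic terms:
48.0 x + 470.8 y = 54664.17
-75.4 x + 104.2 y = 20615.52
Solving the 2×2 system: x ≈ -99.0, y ≈ 126.2 km.

x ≈ -99.0 km, y ≈ 126.2 km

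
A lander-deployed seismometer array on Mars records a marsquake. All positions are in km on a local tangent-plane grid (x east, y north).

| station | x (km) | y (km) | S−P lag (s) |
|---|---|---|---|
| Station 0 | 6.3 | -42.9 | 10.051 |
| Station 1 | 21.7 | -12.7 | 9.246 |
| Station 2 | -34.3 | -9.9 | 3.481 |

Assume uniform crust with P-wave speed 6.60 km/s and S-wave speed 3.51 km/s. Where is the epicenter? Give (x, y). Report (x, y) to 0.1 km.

Distance from S−P lag: d = Δt · v_P v_S / (v_P − v_S) = Δt · (6.60·3.51)/(6.60−3.51) ≈ 7.4971·Δt.
So d_Station 0 = 75.35, d_Station 1 = 69.32, d_Station 2 = 26.10 km.
Circle about each station: (x − 6.3)² + (y + 42.9)² = 75.35²; (x − 21.7)² + (y + 12.7)² = 69.32²; (x + 34.3)² + (y + 9.9)² = 26.10².
Subtracting pairs of circle equations eliminates x²+y² and gives linear equations (the radical axes):
30.8 x + 60.4 y = -375.56
-81.2 x + 66.0 y = 4390.81
Solving the 2×2 system: x ≈ -41.8, y ≈ 15.1 km.

-41.8 km east, 15.1 km north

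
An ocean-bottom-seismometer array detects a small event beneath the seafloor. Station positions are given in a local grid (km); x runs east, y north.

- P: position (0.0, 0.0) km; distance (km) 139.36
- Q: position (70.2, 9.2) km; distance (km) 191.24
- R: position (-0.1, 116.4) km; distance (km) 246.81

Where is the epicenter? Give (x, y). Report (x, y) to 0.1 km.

x ≈ -70.7 km, y ≈ -120.1 km

Circle about each station: x² + y² = 139.36²; (x − 70.2)² + (y − 9.2)² = 191.24²; (x + 0.1)² + (y − 116.4)² = 246.81².
Subtracting pairs of circle equations eliminates x²+y² and gives linear equations (the radical axes):
140.4 x + 18.4 y = -12138.85
-0.2 x + 232.8 y = -27945.00
Solving the 2×2 system: x ≈ -70.7, y ≈ -120.1 km.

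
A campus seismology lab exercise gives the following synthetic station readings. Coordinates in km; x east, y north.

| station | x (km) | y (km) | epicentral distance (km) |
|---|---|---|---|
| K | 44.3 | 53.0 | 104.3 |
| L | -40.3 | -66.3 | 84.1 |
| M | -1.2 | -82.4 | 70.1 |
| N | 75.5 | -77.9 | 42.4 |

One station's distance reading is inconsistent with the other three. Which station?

M

Solve using three stations at a time. Using K, L, N (subtract circle equations pairwise → linear system) gives (x, y) ≈ (42.5, -51.3).
Distances from that point to each station vs reported:
  K: calculated 104.3 vs reported 104.3 → residual 0.0 km
  L: calculated 84.1 vs reported 84.1 → residual 0.0 km
  M: calculated 53.6 vs reported 70.1 → residual 16.5 km
  N: calculated 42.4 vs reported 42.4 → residual 0.0 km
K, L, N are mutually consistent (residuals ≈ 0); M is off by 16.5 km.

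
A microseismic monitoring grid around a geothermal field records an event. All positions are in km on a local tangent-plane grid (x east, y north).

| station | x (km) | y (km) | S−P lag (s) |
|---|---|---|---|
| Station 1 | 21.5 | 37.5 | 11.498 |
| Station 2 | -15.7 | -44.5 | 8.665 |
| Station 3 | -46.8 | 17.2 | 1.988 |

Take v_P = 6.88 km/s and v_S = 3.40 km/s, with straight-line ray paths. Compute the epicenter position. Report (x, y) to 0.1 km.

x ≈ -48.1 km, y ≈ 3.9 km

Distance from S−P lag: d = Δt · v_P v_S / (v_P − v_S) = Δt · (6.88·3.40)/(6.88−3.40) ≈ 6.7218·Δt.
So d_Station 1 = 77.29, d_Station 2 = 58.24, d_Station 3 = 13.36 km.
Circle about each station: (x − 21.5)² + (y − 37.5)² = 77.29²; (x + 15.7)² + (y + 44.5)² = 58.24²; (x + 46.8)² + (y − 17.2)² = 13.36².
Subtracting pairs of circle equations eliminates x²+y² and gives linear equations (the radical axes):
-74.4 x − 164.0 y = 2940.09
-136.6 x − 40.6 y = 6412.83
Solving the 2×2 system: x ≈ -48.1, y ≈ 3.9 km.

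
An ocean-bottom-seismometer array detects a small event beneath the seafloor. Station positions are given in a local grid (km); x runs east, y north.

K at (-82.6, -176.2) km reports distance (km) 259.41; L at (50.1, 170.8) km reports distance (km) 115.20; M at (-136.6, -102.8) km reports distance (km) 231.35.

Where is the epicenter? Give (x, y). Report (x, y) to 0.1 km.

Circle about each station: (x + 82.6)² + (y + 176.2)² = 259.41²; (x − 50.1)² + (y − 170.8)² = 115.20²; (x + 136.6)² + (y + 102.8)² = 231.35².
Subtracting the K equation from the L and M equations removes the quadratic terms:
265.4 x + 694.0 y = 47835.96
-108.0 x + 146.8 y = 5128.93
Solving the 2×2 system: x ≈ 30.4, y ≈ 57.3 km.
Check against K (with the unrounded x, y): √((x + 82.6)²+(y + 176.2)²) = 259.41 ≈ 259.41 km. ✓

x ≈ 30.4 km, y ≈ 57.3 km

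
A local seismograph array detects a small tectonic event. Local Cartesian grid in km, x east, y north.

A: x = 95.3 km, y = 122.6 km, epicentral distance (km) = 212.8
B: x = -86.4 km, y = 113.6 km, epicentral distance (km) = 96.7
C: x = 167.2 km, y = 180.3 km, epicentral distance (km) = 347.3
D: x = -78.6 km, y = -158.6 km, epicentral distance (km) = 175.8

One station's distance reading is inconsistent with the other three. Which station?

C

Solve using three stations at a time. Using A, B, D (subtract circle equations pairwise → linear system) gives (x, y) ≈ (-89.4, 16.9).
Distances from that point to each station vs reported:
  A: calculated 212.8 vs reported 212.8 → residual 0.0 km
  B: calculated 96.8 vs reported 96.7 → residual 0.1 km
  C: calculated 304.2 vs reported 347.3 → residual 43.1 km
  D: calculated 175.8 vs reported 175.8 → residual 0.0 km
A, B, D are mutually consistent (residuals ≈ 0); C is off by 43.1 km.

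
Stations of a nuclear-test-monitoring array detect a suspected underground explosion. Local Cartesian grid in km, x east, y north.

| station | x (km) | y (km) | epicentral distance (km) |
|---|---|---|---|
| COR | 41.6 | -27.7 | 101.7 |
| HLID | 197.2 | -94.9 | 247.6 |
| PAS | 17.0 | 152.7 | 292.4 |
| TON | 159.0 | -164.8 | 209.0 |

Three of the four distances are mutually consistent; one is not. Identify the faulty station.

COR

Solve using three stations at a time. Using HLID, PAS, TON (subtract circle equations pairwise → linear system) gives (x, y) ≈ (-47.6, -132.6).
Distances from that point to each station vs reported:
  COR: calculated 137.7 vs reported 101.7 → residual 36.0 km
  HLID: calculated 247.7 vs reported 247.6 → residual 0.1 km
  PAS: calculated 292.5 vs reported 292.4 → residual 0.1 km
  TON: calculated 209.1 vs reported 209.0 → residual 0.1 km
HLID, PAS, TON are mutually consistent (residuals ≈ 0); COR is off by 36.0 km.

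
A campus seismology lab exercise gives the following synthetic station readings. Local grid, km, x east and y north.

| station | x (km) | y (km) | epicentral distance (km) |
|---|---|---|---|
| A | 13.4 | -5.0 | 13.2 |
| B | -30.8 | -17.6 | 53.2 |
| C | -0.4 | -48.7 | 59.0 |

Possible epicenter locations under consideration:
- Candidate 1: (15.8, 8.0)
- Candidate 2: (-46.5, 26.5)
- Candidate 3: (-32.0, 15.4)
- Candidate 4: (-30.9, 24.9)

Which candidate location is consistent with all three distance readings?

For each candidate, compare |candidate − station| to the reported distance:
Candidate 1: residuals A 0.0, B 0.0, C 0.0 → max 0.0 km
Candidate 2: residuals A 54.5, B 6.4, C 29.2 → max 54.5 km
Candidate 3: residuals A 36.6, B 20.2, C 12.5 → max 36.6 km
Candidate 4: residuals A 40.2, B 10.7, C 20.7 → max 40.2 km
Only Candidate 1 has all residuals ≈ 0.

Candidate 1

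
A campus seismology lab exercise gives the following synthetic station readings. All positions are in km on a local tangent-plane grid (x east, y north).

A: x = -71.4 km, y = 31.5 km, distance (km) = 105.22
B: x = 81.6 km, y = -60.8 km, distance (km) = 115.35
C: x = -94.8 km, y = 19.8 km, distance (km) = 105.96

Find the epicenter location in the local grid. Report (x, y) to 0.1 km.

Circle about each station: (x + 71.4)² + (y − 31.5)² = 105.22²; (x − 81.6)² + (y + 60.8)² = 115.35²; (x + 94.8)² + (y − 19.8)² = 105.96².
Subtracting the A equation from the B and C equations removes the quadratic terms:
306.0 x − 184.6 y = 2030.62
-46.8 x − 23.4 y = 3132.60
Solving the 2×2 system: x ≈ -33.6, y ≈ -66.7 km.

x ≈ -33.6 km, y ≈ -66.7 km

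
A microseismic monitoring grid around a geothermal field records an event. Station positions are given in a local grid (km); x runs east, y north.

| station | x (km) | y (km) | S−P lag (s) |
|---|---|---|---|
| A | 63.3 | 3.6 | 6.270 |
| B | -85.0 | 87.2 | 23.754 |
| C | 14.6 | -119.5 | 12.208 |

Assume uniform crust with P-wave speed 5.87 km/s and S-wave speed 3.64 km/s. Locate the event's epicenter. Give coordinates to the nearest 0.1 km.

Distance from S−P lag: d = Δt · v_P v_S / (v_P − v_S) = Δt · (5.87·3.64)/(5.87−3.64) ≈ 9.5815·Δt.
So d_A = 60.08, d_B = 227.60, d_C = 116.97 km.
Circle about each station: (x − 63.3)² + (y − 3.6)² = 60.08²; (x + 85.0)² + (y − 87.2)² = 227.60²; (x − 14.6)² + (y + 119.5)² = 116.97².
Subtracting the A equation from the B and C equations removes the quadratic terms:
-296.6 x + 167.2 y = -37383.16
-97.4 x − 246.2 y = 401.19
Solving the 2×2 system: x ≈ 102.3, y ≈ -42.1 km.

102.3 km east, -42.1 km north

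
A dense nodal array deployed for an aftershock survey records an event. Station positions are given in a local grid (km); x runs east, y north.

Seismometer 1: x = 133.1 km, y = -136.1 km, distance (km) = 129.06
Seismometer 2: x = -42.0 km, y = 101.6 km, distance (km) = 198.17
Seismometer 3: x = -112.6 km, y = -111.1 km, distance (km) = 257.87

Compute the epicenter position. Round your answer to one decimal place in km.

123.5 km east, -7.4 km north

Circle about each station: (x − 133.1)² + (y + 136.1)² = 129.06²; (x + 42.0)² + (y − 101.6)² = 198.17²; (x + 112.6)² + (y + 111.1)² = 257.87².
Subtracting the Seismometer 1 equation from the Seismometer 2 and Seismometer 3 equations removes the quadratic terms:
-350.2 x + 475.4 y = -46767.13
-491.4 x + 50.0 y = -61057.30
Solving the 2×2 system: x ≈ 123.5, y ≈ -7.4 km.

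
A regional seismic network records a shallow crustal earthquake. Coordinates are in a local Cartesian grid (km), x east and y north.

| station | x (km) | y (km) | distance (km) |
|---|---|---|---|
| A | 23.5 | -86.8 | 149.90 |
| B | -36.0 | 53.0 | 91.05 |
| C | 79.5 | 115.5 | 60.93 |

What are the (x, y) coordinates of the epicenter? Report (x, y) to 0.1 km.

(54.8, 59.8)

Circle about each station: (x − 23.5)² + (y + 86.8)² = 149.90²; (x + 36.0)² + (y − 53.0)² = 91.05²; (x − 79.5)² + (y − 115.5)² = 60.93².
Subtracting pairs of circle equations eliminates x²+y² and gives linear equations (the radical axes):
-119.0 x + 279.6 y = 10198.42
112.0 x + 404.6 y = 30331.56
Solving the 2×2 system: x ≈ 54.8, y ≈ 59.8 km.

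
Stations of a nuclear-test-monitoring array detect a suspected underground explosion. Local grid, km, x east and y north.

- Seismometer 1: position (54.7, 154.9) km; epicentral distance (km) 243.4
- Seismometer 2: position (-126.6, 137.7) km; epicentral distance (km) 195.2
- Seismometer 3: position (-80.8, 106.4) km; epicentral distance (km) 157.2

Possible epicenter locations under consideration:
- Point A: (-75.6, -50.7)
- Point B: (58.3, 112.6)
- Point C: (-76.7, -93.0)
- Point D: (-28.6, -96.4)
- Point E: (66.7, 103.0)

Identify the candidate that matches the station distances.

For each candidate, compare |candidate − station| to the reported distance:
Point A: residuals Seismometer 1 0.0, Seismometer 2 0.0, Seismometer 3 0.0 → max 0.0 km
Point B: residuals Seismometer 1 200.9, Seismometer 2 8.6, Seismometer 3 18.0 → max 200.9 km
Point C: residuals Seismometer 1 37.2, Seismometer 2 40.8, Seismometer 3 42.2 → max 42.2 km
Point D: residuals Seismometer 1 21.3, Seismometer 2 58.6, Seismometer 3 52.2 → max 58.6 km
Point E: residuals Seismometer 1 190.1, Seismometer 2 1.2, Seismometer 3 9.7 → max 190.1 km
Only Point A has all residuals ≈ 0.

Point A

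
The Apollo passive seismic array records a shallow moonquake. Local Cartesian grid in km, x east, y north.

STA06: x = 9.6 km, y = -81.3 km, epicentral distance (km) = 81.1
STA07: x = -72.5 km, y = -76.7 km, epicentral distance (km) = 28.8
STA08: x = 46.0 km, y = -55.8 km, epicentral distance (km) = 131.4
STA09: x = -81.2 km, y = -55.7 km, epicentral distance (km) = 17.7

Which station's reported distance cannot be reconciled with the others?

Solve using three stations at a time. Using STA06, STA07, STA09 (subtract circle equations pairwise → linear system) gives (x, y) ≈ (-64.8, -48.9).
Distances from that point to each station vs reported:
  STA06: calculated 81.1 vs reported 81.1 → residual 0.0 km
  STA07: calculated 28.8 vs reported 28.8 → residual 0.0 km
  STA08: calculated 111.0 vs reported 131.4 → residual 20.4 km
  STA09: calculated 17.8 vs reported 17.7 → residual 0.1 km
STA06, STA07, STA09 are mutually consistent (residuals ≈ 0); STA08 is off by 20.4 km.

STA08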